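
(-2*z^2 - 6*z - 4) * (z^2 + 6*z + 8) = -2*z^4 - 18*z^3 - 56*z^2 - 72*z - 32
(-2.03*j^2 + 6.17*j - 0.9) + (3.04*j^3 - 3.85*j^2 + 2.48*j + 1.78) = 3.04*j^3 - 5.88*j^2 + 8.65*j + 0.88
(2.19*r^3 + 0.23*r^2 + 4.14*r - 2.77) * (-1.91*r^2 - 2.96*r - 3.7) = -4.1829*r^5 - 6.9217*r^4 - 16.6912*r^3 - 7.8147*r^2 - 7.1188*r + 10.249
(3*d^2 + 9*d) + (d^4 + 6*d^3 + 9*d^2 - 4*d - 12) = d^4 + 6*d^3 + 12*d^2 + 5*d - 12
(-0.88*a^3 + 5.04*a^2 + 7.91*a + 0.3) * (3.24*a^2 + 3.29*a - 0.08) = -2.8512*a^5 + 13.4344*a^4 + 42.2804*a^3 + 26.5927*a^2 + 0.3542*a - 0.024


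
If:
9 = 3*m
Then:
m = 3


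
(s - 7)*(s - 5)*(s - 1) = s^3 - 13*s^2 + 47*s - 35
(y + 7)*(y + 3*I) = y^2 + 7*y + 3*I*y + 21*I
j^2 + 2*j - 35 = (j - 5)*(j + 7)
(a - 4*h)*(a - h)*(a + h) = a^3 - 4*a^2*h - a*h^2 + 4*h^3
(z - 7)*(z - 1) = z^2 - 8*z + 7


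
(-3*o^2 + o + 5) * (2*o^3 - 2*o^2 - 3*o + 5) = -6*o^5 + 8*o^4 + 17*o^3 - 28*o^2 - 10*o + 25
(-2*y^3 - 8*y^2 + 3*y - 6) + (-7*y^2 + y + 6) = -2*y^3 - 15*y^2 + 4*y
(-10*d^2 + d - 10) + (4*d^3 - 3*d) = 4*d^3 - 10*d^2 - 2*d - 10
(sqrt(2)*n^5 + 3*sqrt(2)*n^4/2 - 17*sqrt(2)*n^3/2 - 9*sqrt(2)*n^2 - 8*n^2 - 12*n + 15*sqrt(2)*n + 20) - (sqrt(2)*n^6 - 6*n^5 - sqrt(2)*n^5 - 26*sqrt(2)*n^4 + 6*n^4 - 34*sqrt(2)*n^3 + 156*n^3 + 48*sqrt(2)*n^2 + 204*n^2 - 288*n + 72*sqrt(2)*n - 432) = -sqrt(2)*n^6 + 2*sqrt(2)*n^5 + 6*n^5 - 6*n^4 + 55*sqrt(2)*n^4/2 - 156*n^3 + 51*sqrt(2)*n^3/2 - 212*n^2 - 57*sqrt(2)*n^2 - 57*sqrt(2)*n + 276*n + 452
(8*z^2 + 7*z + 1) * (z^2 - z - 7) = 8*z^4 - z^3 - 62*z^2 - 50*z - 7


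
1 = 1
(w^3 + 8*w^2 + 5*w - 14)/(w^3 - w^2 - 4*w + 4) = (w + 7)/(w - 2)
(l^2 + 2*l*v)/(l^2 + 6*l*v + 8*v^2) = l/(l + 4*v)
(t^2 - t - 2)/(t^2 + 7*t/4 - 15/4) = 4*(t^2 - t - 2)/(4*t^2 + 7*t - 15)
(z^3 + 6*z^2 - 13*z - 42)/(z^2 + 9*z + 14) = z - 3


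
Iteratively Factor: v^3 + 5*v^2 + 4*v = (v)*(v^2 + 5*v + 4) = v*(v + 4)*(v + 1)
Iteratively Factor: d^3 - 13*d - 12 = (d + 1)*(d^2 - d - 12) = (d - 4)*(d + 1)*(d + 3)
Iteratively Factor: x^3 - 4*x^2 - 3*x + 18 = (x - 3)*(x^2 - x - 6) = (x - 3)*(x + 2)*(x - 3)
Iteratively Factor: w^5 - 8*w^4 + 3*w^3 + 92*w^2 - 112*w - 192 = (w + 3)*(w^4 - 11*w^3 + 36*w^2 - 16*w - 64) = (w - 4)*(w + 3)*(w^3 - 7*w^2 + 8*w + 16) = (w - 4)^2*(w + 3)*(w^2 - 3*w - 4) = (w - 4)^3*(w + 3)*(w + 1)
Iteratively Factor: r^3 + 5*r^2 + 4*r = (r)*(r^2 + 5*r + 4) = r*(r + 1)*(r + 4)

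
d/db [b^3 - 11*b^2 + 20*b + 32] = 3*b^2 - 22*b + 20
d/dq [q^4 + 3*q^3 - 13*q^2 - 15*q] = 4*q^3 + 9*q^2 - 26*q - 15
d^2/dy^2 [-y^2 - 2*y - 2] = -2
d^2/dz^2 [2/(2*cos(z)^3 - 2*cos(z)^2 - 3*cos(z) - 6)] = 2*(-2*(4*cos(z) - 3*cos(2*z))^2*sin(z)^2 + (-3*cos(z) - 8*cos(2*z) + 9*cos(3*z))*(3*cos(z) + 2*cos(2*z) - cos(3*z) + 14)/4)/(3*cos(z)/2 + cos(2*z) - cos(3*z)/2 + 7)^3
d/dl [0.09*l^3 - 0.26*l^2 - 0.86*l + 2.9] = 0.27*l^2 - 0.52*l - 0.86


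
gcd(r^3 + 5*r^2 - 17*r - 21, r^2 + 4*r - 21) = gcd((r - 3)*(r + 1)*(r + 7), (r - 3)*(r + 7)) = r^2 + 4*r - 21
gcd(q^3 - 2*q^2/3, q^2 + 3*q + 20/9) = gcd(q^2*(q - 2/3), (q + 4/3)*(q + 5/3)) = 1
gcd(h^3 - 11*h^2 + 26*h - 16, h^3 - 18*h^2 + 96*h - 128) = h^2 - 10*h + 16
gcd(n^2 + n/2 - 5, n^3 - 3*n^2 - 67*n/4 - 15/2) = n + 5/2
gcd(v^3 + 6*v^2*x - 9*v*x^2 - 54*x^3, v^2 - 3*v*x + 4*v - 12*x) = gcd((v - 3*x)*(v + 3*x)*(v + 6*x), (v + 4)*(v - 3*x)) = -v + 3*x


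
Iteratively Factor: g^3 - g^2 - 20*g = (g)*(g^2 - g - 20) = g*(g - 5)*(g + 4)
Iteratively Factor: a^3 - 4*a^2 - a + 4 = (a + 1)*(a^2 - 5*a + 4) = (a - 1)*(a + 1)*(a - 4)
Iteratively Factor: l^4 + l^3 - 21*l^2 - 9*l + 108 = (l - 3)*(l^3 + 4*l^2 - 9*l - 36) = (l - 3)*(l + 3)*(l^2 + l - 12) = (l - 3)^2*(l + 3)*(l + 4)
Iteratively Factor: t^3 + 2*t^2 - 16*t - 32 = (t + 4)*(t^2 - 2*t - 8) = (t - 4)*(t + 4)*(t + 2)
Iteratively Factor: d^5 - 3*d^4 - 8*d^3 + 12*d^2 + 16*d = (d - 4)*(d^4 + d^3 - 4*d^2 - 4*d) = d*(d - 4)*(d^3 + d^2 - 4*d - 4) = d*(d - 4)*(d + 1)*(d^2 - 4) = d*(d - 4)*(d - 2)*(d + 1)*(d + 2)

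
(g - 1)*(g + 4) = g^2 + 3*g - 4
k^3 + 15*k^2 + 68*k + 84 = (k + 2)*(k + 6)*(k + 7)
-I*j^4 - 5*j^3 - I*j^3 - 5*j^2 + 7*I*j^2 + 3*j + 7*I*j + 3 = (j - 3*I)*(j - I)^2*(-I*j - I)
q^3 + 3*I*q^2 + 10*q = q*(q - 2*I)*(q + 5*I)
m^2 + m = m*(m + 1)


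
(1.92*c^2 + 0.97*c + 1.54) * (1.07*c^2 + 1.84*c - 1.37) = 2.0544*c^4 + 4.5707*c^3 + 0.8022*c^2 + 1.5047*c - 2.1098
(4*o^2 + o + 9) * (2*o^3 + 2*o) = 8*o^5 + 2*o^4 + 26*o^3 + 2*o^2 + 18*o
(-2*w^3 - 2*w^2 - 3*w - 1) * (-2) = 4*w^3 + 4*w^2 + 6*w + 2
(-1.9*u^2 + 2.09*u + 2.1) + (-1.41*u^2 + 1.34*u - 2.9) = -3.31*u^2 + 3.43*u - 0.8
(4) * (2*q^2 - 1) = 8*q^2 - 4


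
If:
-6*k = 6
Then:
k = -1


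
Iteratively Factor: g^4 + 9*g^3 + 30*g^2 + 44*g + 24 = (g + 2)*(g^3 + 7*g^2 + 16*g + 12) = (g + 2)^2*(g^2 + 5*g + 6) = (g + 2)^2*(g + 3)*(g + 2)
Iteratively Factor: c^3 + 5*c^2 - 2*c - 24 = (c - 2)*(c^2 + 7*c + 12) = (c - 2)*(c + 3)*(c + 4)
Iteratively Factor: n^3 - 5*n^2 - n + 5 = (n - 1)*(n^2 - 4*n - 5) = (n - 1)*(n + 1)*(n - 5)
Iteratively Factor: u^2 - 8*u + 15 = (u - 5)*(u - 3)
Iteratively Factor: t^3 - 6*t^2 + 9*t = (t - 3)*(t^2 - 3*t) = t*(t - 3)*(t - 3)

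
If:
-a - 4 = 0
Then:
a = -4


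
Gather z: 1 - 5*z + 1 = 2 - 5*z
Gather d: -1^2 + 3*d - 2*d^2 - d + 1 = -2*d^2 + 2*d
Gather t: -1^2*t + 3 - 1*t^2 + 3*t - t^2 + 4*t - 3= -2*t^2 + 6*t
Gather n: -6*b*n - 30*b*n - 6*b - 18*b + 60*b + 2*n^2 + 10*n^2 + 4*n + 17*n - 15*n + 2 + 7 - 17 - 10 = 36*b + 12*n^2 + n*(6 - 36*b) - 18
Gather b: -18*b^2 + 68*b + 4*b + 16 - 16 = -18*b^2 + 72*b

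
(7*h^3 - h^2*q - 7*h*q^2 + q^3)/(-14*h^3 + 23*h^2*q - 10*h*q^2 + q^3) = (h + q)/(-2*h + q)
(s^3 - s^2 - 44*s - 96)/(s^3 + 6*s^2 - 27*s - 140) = (s^2 - 5*s - 24)/(s^2 + 2*s - 35)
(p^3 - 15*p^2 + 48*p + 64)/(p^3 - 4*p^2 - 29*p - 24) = (p - 8)/(p + 3)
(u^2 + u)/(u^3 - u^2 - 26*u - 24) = u/(u^2 - 2*u - 24)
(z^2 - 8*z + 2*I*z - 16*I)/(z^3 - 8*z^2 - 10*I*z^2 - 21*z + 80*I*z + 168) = (z + 2*I)/(z^2 - 10*I*z - 21)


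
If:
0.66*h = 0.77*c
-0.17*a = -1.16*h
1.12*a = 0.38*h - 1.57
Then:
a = -1.48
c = -0.19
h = -0.22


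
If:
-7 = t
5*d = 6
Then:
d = 6/5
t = -7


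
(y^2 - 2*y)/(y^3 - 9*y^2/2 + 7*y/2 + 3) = 2*y/(2*y^2 - 5*y - 3)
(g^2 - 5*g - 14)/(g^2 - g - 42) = (g + 2)/(g + 6)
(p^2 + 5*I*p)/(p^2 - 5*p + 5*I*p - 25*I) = p/(p - 5)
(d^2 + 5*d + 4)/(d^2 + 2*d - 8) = (d + 1)/(d - 2)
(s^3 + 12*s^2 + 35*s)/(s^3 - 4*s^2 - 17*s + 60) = s*(s^2 + 12*s + 35)/(s^3 - 4*s^2 - 17*s + 60)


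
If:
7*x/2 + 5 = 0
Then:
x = -10/7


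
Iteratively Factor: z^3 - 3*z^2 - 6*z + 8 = (z + 2)*(z^2 - 5*z + 4) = (z - 1)*(z + 2)*(z - 4)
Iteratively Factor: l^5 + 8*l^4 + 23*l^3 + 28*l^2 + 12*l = (l)*(l^4 + 8*l^3 + 23*l^2 + 28*l + 12) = l*(l + 2)*(l^3 + 6*l^2 + 11*l + 6) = l*(l + 2)^2*(l^2 + 4*l + 3) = l*(l + 1)*(l + 2)^2*(l + 3)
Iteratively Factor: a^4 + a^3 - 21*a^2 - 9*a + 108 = (a - 3)*(a^3 + 4*a^2 - 9*a - 36) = (a - 3)*(a + 3)*(a^2 + a - 12) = (a - 3)*(a + 3)*(a + 4)*(a - 3)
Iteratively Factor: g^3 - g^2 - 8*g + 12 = (g + 3)*(g^2 - 4*g + 4) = (g - 2)*(g + 3)*(g - 2)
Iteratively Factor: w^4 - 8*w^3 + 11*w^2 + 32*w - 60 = (w + 2)*(w^3 - 10*w^2 + 31*w - 30) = (w - 5)*(w + 2)*(w^2 - 5*w + 6) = (w - 5)*(w - 2)*(w + 2)*(w - 3)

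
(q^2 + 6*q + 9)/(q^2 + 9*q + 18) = (q + 3)/(q + 6)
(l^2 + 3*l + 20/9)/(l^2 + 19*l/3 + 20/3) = (l + 5/3)/(l + 5)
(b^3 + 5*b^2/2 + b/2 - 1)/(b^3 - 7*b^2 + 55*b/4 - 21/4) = 2*(b^2 + 3*b + 2)/(2*b^2 - 13*b + 21)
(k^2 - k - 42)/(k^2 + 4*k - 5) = (k^2 - k - 42)/(k^2 + 4*k - 5)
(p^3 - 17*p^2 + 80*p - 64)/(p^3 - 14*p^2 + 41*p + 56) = (p^2 - 9*p + 8)/(p^2 - 6*p - 7)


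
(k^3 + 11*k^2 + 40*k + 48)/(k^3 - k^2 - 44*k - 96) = (k + 4)/(k - 8)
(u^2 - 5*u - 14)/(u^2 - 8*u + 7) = (u + 2)/(u - 1)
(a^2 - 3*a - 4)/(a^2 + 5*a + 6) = (a^2 - 3*a - 4)/(a^2 + 5*a + 6)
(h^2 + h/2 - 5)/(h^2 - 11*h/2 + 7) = (2*h + 5)/(2*h - 7)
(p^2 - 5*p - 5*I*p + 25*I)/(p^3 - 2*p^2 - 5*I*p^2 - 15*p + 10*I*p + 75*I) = 1/(p + 3)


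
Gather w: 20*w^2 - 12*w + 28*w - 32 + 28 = 20*w^2 + 16*w - 4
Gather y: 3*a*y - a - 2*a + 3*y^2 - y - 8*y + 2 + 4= -3*a + 3*y^2 + y*(3*a - 9) + 6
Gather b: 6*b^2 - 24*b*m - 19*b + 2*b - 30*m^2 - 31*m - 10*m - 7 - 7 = 6*b^2 + b*(-24*m - 17) - 30*m^2 - 41*m - 14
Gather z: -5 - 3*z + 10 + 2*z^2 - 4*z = 2*z^2 - 7*z + 5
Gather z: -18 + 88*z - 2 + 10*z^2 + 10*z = 10*z^2 + 98*z - 20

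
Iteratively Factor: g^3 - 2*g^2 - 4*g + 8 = (g - 2)*(g^2 - 4) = (g - 2)^2*(g + 2)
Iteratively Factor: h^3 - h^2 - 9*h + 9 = (h + 3)*(h^2 - 4*h + 3) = (h - 1)*(h + 3)*(h - 3)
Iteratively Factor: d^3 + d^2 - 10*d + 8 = (d - 2)*(d^2 + 3*d - 4) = (d - 2)*(d + 4)*(d - 1)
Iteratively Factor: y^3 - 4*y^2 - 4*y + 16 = (y - 2)*(y^2 - 2*y - 8) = (y - 4)*(y - 2)*(y + 2)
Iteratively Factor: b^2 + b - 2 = (b + 2)*(b - 1)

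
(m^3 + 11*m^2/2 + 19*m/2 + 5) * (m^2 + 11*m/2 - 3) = m^5 + 11*m^4 + 147*m^3/4 + 163*m^2/4 - m - 15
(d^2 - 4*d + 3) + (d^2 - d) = 2*d^2 - 5*d + 3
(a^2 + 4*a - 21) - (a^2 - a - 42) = 5*a + 21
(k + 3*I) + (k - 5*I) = 2*k - 2*I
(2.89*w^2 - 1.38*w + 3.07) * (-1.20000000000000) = -3.468*w^2 + 1.656*w - 3.684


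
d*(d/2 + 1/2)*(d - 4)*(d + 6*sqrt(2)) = d^4/2 - 3*d^3/2 + 3*sqrt(2)*d^3 - 9*sqrt(2)*d^2 - 2*d^2 - 12*sqrt(2)*d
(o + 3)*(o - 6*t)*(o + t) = o^3 - 5*o^2*t + 3*o^2 - 6*o*t^2 - 15*o*t - 18*t^2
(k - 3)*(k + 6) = k^2 + 3*k - 18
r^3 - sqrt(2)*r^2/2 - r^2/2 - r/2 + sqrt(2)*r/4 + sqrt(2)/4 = (r - 1)*(r + 1/2)*(r - sqrt(2)/2)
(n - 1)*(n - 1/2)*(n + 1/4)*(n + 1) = n^4 - n^3/4 - 9*n^2/8 + n/4 + 1/8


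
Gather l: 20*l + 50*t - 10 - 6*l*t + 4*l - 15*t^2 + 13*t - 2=l*(24 - 6*t) - 15*t^2 + 63*t - 12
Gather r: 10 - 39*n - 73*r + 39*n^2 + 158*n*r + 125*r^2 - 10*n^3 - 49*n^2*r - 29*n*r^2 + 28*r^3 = -10*n^3 + 39*n^2 - 39*n + 28*r^3 + r^2*(125 - 29*n) + r*(-49*n^2 + 158*n - 73) + 10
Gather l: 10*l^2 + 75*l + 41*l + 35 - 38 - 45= 10*l^2 + 116*l - 48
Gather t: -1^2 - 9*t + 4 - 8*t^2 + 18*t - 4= -8*t^2 + 9*t - 1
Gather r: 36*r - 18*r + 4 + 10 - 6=18*r + 8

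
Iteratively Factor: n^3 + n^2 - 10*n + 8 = (n + 4)*(n^2 - 3*n + 2) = (n - 1)*(n + 4)*(n - 2)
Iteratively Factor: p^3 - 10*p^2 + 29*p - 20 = (p - 1)*(p^2 - 9*p + 20) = (p - 4)*(p - 1)*(p - 5)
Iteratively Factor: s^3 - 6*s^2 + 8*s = (s)*(s^2 - 6*s + 8) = s*(s - 2)*(s - 4)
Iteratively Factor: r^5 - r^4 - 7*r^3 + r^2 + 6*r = (r)*(r^4 - r^3 - 7*r^2 + r + 6) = r*(r - 1)*(r^3 - 7*r - 6) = r*(r - 1)*(r + 1)*(r^2 - r - 6) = r*(r - 3)*(r - 1)*(r + 1)*(r + 2)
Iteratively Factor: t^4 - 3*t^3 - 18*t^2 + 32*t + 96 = (t - 4)*(t^3 + t^2 - 14*t - 24) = (t - 4)^2*(t^2 + 5*t + 6) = (t - 4)^2*(t + 3)*(t + 2)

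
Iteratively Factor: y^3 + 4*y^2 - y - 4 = (y + 4)*(y^2 - 1) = (y - 1)*(y + 4)*(y + 1)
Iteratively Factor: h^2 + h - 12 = (h - 3)*(h + 4)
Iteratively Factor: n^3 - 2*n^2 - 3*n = (n - 3)*(n^2 + n) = (n - 3)*(n + 1)*(n)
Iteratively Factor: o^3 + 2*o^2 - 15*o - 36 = (o - 4)*(o^2 + 6*o + 9) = (o - 4)*(o + 3)*(o + 3)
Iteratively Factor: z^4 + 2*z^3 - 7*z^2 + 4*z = (z + 4)*(z^3 - 2*z^2 + z) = (z - 1)*(z + 4)*(z^2 - z) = (z - 1)^2*(z + 4)*(z)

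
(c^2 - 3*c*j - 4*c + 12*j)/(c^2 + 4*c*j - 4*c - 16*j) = (c - 3*j)/(c + 4*j)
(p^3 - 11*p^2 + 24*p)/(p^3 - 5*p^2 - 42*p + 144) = p/(p + 6)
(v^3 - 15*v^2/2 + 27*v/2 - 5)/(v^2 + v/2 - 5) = (2*v^2 - 11*v + 5)/(2*v + 5)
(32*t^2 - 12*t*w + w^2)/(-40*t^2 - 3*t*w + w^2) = (-4*t + w)/(5*t + w)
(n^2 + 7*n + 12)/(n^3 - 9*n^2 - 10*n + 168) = (n + 3)/(n^2 - 13*n + 42)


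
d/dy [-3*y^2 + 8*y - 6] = 8 - 6*y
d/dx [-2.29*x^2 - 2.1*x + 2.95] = -4.58*x - 2.1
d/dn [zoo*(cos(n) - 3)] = zoo*sin(n)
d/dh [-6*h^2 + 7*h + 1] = 7 - 12*h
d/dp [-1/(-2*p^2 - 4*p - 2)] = (-p - 1)/(p^2 + 2*p + 1)^2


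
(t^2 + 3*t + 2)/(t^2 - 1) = (t + 2)/(t - 1)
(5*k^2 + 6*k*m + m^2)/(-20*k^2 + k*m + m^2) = (-k - m)/(4*k - m)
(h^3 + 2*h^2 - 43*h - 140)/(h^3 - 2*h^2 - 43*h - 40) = (h^2 - 3*h - 28)/(h^2 - 7*h - 8)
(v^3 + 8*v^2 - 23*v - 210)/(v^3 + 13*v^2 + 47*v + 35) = (v^2 + v - 30)/(v^2 + 6*v + 5)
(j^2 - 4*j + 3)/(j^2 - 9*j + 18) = (j - 1)/(j - 6)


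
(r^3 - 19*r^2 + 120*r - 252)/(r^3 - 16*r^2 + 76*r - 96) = (r^2 - 13*r + 42)/(r^2 - 10*r + 16)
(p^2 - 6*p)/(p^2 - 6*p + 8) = p*(p - 6)/(p^2 - 6*p + 8)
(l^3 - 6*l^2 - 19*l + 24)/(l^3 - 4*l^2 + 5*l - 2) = (l^2 - 5*l - 24)/(l^2 - 3*l + 2)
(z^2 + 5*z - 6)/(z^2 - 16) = (z^2 + 5*z - 6)/(z^2 - 16)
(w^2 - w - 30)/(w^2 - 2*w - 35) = (w - 6)/(w - 7)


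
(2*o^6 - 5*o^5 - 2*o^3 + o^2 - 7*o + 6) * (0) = 0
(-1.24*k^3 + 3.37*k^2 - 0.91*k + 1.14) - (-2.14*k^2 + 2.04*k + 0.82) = -1.24*k^3 + 5.51*k^2 - 2.95*k + 0.32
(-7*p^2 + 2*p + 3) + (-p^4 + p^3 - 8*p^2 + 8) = -p^4 + p^3 - 15*p^2 + 2*p + 11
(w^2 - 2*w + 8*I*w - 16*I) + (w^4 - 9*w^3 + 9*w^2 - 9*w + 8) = w^4 - 9*w^3 + 10*w^2 - 11*w + 8*I*w + 8 - 16*I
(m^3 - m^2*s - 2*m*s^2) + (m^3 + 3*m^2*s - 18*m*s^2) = 2*m^3 + 2*m^2*s - 20*m*s^2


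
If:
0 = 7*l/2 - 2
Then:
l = 4/7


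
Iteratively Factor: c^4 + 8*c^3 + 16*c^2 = (c)*(c^3 + 8*c^2 + 16*c) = c^2*(c^2 + 8*c + 16) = c^2*(c + 4)*(c + 4)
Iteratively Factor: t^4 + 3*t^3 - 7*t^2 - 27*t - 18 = (t + 2)*(t^3 + t^2 - 9*t - 9) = (t - 3)*(t + 2)*(t^2 + 4*t + 3) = (t - 3)*(t + 2)*(t + 3)*(t + 1)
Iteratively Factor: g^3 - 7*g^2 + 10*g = (g - 2)*(g^2 - 5*g) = (g - 5)*(g - 2)*(g)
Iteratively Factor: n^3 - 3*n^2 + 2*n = (n - 2)*(n^2 - n) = n*(n - 2)*(n - 1)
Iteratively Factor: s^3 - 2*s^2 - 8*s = (s)*(s^2 - 2*s - 8) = s*(s - 4)*(s + 2)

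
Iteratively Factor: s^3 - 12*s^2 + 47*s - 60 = (s - 3)*(s^2 - 9*s + 20) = (s - 5)*(s - 3)*(s - 4)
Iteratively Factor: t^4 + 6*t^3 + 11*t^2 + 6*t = (t)*(t^3 + 6*t^2 + 11*t + 6) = t*(t + 1)*(t^2 + 5*t + 6) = t*(t + 1)*(t + 2)*(t + 3)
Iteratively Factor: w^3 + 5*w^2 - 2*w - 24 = (w + 3)*(w^2 + 2*w - 8) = (w + 3)*(w + 4)*(w - 2)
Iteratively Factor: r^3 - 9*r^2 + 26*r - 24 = (r - 3)*(r^2 - 6*r + 8) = (r - 4)*(r - 3)*(r - 2)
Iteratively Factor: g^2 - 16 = (g - 4)*(g + 4)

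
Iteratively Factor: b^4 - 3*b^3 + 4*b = (b - 2)*(b^3 - b^2 - 2*b) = b*(b - 2)*(b^2 - b - 2) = b*(b - 2)^2*(b + 1)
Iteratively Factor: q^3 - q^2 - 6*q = (q)*(q^2 - q - 6) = q*(q - 3)*(q + 2)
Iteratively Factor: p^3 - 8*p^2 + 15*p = (p - 3)*(p^2 - 5*p) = p*(p - 3)*(p - 5)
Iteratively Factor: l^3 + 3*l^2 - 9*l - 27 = (l - 3)*(l^2 + 6*l + 9) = (l - 3)*(l + 3)*(l + 3)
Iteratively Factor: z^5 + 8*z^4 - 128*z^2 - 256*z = (z)*(z^4 + 8*z^3 - 128*z - 256) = z*(z - 4)*(z^3 + 12*z^2 + 48*z + 64) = z*(z - 4)*(z + 4)*(z^2 + 8*z + 16) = z*(z - 4)*(z + 4)^2*(z + 4)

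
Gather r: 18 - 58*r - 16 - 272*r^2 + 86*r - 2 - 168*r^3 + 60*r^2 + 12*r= -168*r^3 - 212*r^2 + 40*r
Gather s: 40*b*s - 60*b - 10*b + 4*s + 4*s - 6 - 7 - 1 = -70*b + s*(40*b + 8) - 14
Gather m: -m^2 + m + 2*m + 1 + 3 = -m^2 + 3*m + 4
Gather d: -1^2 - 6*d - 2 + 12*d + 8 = 6*d + 5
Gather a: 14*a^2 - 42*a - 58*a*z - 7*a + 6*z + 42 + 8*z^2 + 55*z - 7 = 14*a^2 + a*(-58*z - 49) + 8*z^2 + 61*z + 35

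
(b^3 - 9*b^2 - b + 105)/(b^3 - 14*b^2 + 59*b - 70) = (b + 3)/(b - 2)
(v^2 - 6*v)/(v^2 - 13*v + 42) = v/(v - 7)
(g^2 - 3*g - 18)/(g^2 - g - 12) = (g - 6)/(g - 4)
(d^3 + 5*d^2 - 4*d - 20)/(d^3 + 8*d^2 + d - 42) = (d^2 + 7*d + 10)/(d^2 + 10*d + 21)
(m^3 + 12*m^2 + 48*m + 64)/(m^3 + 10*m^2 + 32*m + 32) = (m + 4)/(m + 2)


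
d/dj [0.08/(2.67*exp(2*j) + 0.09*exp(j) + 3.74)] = (-0.4272*exp(j) - 0.0072)*exp(j)/(2.67*exp(2*j) + 0.09*exp(j) + 3.74)^2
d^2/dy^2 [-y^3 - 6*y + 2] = -6*y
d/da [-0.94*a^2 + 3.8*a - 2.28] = 3.8 - 1.88*a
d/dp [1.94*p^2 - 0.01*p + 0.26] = 3.88*p - 0.01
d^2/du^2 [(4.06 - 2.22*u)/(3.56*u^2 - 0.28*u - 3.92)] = ((2.22*u - 4.06)*(7.12*u - 0.28)*(14.24*u - 0.56) + (47.4192*u - 30.1504)*(-3.56*u^2 + 0.28*u + 3.92))/(-3.56*u^2 + 0.28*u + 3.92)^3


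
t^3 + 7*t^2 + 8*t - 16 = (t - 1)*(t + 4)^2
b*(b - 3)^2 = b^3 - 6*b^2 + 9*b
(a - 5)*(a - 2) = a^2 - 7*a + 10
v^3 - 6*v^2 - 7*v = v*(v - 7)*(v + 1)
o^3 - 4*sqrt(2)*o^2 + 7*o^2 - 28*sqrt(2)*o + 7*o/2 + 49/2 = (o + 7)*(o - 7*sqrt(2)/2)*(o - sqrt(2)/2)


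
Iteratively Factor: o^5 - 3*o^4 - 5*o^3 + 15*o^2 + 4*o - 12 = (o + 2)*(o^4 - 5*o^3 + 5*o^2 + 5*o - 6) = (o - 1)*(o + 2)*(o^3 - 4*o^2 + o + 6) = (o - 2)*(o - 1)*(o + 2)*(o^2 - 2*o - 3) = (o - 2)*(o - 1)*(o + 1)*(o + 2)*(o - 3)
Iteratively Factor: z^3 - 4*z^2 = (z)*(z^2 - 4*z) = z^2*(z - 4)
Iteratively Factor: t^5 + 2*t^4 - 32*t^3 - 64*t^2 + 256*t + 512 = (t - 4)*(t^4 + 6*t^3 - 8*t^2 - 96*t - 128) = (t - 4)*(t + 4)*(t^3 + 2*t^2 - 16*t - 32) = (t - 4)^2*(t + 4)*(t^2 + 6*t + 8) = (t - 4)^2*(t + 4)^2*(t + 2)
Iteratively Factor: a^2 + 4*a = (a)*(a + 4)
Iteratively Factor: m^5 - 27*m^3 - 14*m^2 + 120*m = (m)*(m^4 - 27*m^2 - 14*m + 120) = m*(m - 5)*(m^3 + 5*m^2 - 2*m - 24) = m*(m - 5)*(m + 3)*(m^2 + 2*m - 8) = m*(m - 5)*(m - 2)*(m + 3)*(m + 4)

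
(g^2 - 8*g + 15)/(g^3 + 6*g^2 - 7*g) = (g^2 - 8*g + 15)/(g*(g^2 + 6*g - 7))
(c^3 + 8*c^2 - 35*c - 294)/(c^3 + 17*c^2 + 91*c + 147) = (c - 6)/(c + 3)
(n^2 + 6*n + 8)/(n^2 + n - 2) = (n + 4)/(n - 1)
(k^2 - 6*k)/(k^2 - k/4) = 4*(k - 6)/(4*k - 1)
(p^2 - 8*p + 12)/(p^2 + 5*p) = (p^2 - 8*p + 12)/(p*(p + 5))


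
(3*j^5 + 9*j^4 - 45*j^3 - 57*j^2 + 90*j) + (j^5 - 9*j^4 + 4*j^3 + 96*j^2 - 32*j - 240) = 4*j^5 - 41*j^3 + 39*j^2 + 58*j - 240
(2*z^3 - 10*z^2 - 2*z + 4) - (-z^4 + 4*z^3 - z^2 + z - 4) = z^4 - 2*z^3 - 9*z^2 - 3*z + 8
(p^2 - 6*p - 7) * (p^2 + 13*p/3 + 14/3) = p^4 - 5*p^3/3 - 85*p^2/3 - 175*p/3 - 98/3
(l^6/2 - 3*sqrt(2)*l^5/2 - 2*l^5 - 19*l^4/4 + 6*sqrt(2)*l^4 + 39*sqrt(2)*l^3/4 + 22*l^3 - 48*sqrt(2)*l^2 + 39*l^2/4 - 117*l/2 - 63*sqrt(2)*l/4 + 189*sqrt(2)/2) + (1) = l^6/2 - 3*sqrt(2)*l^5/2 - 2*l^5 - 19*l^4/4 + 6*sqrt(2)*l^4 + 39*sqrt(2)*l^3/4 + 22*l^3 - 48*sqrt(2)*l^2 + 39*l^2/4 - 117*l/2 - 63*sqrt(2)*l/4 + 1 + 189*sqrt(2)/2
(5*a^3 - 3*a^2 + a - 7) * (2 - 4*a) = -20*a^4 + 22*a^3 - 10*a^2 + 30*a - 14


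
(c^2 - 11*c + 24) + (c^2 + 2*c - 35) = 2*c^2 - 9*c - 11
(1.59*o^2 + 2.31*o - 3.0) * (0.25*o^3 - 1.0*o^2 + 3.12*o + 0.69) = 0.3975*o^5 - 1.0125*o^4 + 1.9008*o^3 + 11.3043*o^2 - 7.7661*o - 2.07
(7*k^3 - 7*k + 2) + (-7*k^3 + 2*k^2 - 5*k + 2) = 2*k^2 - 12*k + 4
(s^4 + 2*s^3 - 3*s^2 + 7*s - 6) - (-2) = s^4 + 2*s^3 - 3*s^2 + 7*s - 4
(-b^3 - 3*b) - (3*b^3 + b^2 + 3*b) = -4*b^3 - b^2 - 6*b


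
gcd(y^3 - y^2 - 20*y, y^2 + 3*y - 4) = y + 4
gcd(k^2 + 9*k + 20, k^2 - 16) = k + 4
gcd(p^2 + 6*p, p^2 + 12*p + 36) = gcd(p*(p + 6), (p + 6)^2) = p + 6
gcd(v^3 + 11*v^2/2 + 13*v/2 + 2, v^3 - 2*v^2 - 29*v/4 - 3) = v + 1/2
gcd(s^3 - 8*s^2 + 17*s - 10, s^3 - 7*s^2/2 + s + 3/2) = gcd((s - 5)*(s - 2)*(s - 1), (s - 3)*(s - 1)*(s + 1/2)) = s - 1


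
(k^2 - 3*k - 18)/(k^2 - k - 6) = (-k^2 + 3*k + 18)/(-k^2 + k + 6)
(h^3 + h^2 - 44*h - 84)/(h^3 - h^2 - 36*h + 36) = (h^2 - 5*h - 14)/(h^2 - 7*h + 6)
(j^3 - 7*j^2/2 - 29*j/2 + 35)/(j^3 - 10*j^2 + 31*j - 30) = (j + 7/2)/(j - 3)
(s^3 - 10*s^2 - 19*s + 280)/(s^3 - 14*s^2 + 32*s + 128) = (s^2 - 2*s - 35)/(s^2 - 6*s - 16)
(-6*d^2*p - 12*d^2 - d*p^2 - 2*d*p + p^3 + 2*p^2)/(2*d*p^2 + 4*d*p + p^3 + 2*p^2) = (-3*d + p)/p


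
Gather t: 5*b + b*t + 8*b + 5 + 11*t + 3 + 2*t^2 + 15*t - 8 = 13*b + 2*t^2 + t*(b + 26)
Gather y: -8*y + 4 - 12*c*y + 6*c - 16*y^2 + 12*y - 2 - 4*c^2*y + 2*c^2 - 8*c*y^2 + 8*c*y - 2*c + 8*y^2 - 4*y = 2*c^2 + 4*c + y^2*(-8*c - 8) + y*(-4*c^2 - 4*c) + 2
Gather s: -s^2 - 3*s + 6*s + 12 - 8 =-s^2 + 3*s + 4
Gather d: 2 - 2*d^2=2 - 2*d^2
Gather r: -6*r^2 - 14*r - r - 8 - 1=-6*r^2 - 15*r - 9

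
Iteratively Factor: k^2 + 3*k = (k + 3)*(k)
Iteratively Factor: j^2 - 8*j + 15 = (j - 3)*(j - 5)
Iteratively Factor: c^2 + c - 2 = (c + 2)*(c - 1)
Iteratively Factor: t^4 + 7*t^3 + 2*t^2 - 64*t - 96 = (t + 4)*(t^3 + 3*t^2 - 10*t - 24) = (t + 4)^2*(t^2 - t - 6) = (t - 3)*(t + 4)^2*(t + 2)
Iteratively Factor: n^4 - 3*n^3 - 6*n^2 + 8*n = (n - 1)*(n^3 - 2*n^2 - 8*n) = n*(n - 1)*(n^2 - 2*n - 8) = n*(n - 4)*(n - 1)*(n + 2)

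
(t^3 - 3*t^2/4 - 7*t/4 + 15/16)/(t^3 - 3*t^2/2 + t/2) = (t^2 - t/4 - 15/8)/(t*(t - 1))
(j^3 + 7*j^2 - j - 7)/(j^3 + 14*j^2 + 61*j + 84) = (j^2 - 1)/(j^2 + 7*j + 12)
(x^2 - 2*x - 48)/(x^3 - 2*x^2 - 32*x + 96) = (x - 8)/(x^2 - 8*x + 16)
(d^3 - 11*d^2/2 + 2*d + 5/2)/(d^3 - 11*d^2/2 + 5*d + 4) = (d^2 - 6*d + 5)/(d^2 - 6*d + 8)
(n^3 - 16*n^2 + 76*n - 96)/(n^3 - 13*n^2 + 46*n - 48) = (n - 6)/(n - 3)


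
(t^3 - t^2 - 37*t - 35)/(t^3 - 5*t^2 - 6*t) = (t^2 - 2*t - 35)/(t*(t - 6))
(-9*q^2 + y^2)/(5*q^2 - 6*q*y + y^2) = (-9*q^2 + y^2)/(5*q^2 - 6*q*y + y^2)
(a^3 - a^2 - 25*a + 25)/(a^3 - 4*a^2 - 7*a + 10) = (a + 5)/(a + 2)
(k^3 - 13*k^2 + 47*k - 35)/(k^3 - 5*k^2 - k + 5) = (k - 7)/(k + 1)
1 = 1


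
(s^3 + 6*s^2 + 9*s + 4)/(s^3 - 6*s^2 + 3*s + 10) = (s^2 + 5*s + 4)/(s^2 - 7*s + 10)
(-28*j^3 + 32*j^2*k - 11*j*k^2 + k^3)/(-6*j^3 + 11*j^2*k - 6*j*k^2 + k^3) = (14*j^2 - 9*j*k + k^2)/(3*j^2 - 4*j*k + k^2)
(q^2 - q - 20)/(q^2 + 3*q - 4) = (q - 5)/(q - 1)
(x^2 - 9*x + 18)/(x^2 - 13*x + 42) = (x - 3)/(x - 7)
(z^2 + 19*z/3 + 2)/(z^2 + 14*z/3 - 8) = (3*z + 1)/(3*z - 4)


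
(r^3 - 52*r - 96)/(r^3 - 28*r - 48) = (-r^3 + 52*r + 96)/(-r^3 + 28*r + 48)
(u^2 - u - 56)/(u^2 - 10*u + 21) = (u^2 - u - 56)/(u^2 - 10*u + 21)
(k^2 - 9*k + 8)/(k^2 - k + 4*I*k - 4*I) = (k - 8)/(k + 4*I)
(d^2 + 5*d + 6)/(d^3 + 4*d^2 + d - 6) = 1/(d - 1)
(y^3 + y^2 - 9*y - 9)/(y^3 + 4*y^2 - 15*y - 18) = (y + 3)/(y + 6)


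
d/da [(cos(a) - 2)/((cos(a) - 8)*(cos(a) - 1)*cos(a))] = (75*cos(a) - 15*cos(2*a) + cos(3*a) - 47)*sin(a)/(2*(cos(a) - 8)^2*(cos(a) - 1)^2*cos(a)^2)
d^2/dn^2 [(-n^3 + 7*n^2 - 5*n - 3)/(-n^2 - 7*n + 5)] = 6*(36*n^3 - 67*n^2 + 71*n + 54)/(n^6 + 21*n^5 + 132*n^4 + 133*n^3 - 660*n^2 + 525*n - 125)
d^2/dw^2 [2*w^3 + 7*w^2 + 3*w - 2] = 12*w + 14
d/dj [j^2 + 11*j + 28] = 2*j + 11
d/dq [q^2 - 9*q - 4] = 2*q - 9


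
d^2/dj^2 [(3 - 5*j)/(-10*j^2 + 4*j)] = (125*j^3 - 225*j^2 + 90*j - 12)/(j^3*(125*j^3 - 150*j^2 + 60*j - 8))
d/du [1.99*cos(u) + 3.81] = -1.99*sin(u)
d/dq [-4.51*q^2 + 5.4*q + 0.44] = 5.4 - 9.02*q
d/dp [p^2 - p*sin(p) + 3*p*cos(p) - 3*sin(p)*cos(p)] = -3*p*sin(p) - p*cos(p) + 2*p - sin(p) + 3*cos(p) - 3*cos(2*p)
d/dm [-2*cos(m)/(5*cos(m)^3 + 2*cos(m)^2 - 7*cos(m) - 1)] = 32*(-10*cos(m)^3 - 2*cos(m)^2 - 1)*sin(m)/(-13*cos(m) + 4*cos(2*m) + 5*cos(3*m))^2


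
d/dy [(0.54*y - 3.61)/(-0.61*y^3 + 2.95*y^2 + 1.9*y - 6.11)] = (0.6588*y^3 - 8.1993*y^2 + 21.299*y + 3.5596)/(0.3721*y^6 - 3.599*y^5 + 6.3845*y^4 + 18.6642*y^3 - 32.439*y^2 - 23.218*y + 37.3321)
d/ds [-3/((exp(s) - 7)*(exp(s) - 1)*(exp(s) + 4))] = (3*(exp(s) - 7)*(exp(s) - 1) + 3*(exp(s) - 7)*(exp(s) + 4) + 3*(exp(s) - 1)*(exp(s) + 4))/(4*(exp(s) - 7)^2*(exp(s) + 4)^2*sinh(s/2)^2)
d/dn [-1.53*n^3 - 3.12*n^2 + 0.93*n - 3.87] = -4.59*n^2 - 6.24*n + 0.93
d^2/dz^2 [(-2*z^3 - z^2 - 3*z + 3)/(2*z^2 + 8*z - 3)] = 2*(-136*z^3 + 162*z^2 + 36*z + 129)/(8*z^6 + 96*z^5 + 348*z^4 + 224*z^3 - 522*z^2 + 216*z - 27)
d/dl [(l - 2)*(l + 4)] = 2*l + 2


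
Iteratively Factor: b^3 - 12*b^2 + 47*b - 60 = (b - 4)*(b^2 - 8*b + 15) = (b - 4)*(b - 3)*(b - 5)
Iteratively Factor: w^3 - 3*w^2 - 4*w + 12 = (w - 2)*(w^2 - w - 6) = (w - 2)*(w + 2)*(w - 3)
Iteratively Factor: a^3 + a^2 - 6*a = (a - 2)*(a^2 + 3*a) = a*(a - 2)*(a + 3)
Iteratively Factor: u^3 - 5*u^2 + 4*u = (u - 4)*(u^2 - u) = (u - 4)*(u - 1)*(u)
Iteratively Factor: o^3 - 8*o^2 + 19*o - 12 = (o - 3)*(o^2 - 5*o + 4) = (o - 4)*(o - 3)*(o - 1)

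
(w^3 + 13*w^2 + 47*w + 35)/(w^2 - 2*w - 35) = (w^2 + 8*w + 7)/(w - 7)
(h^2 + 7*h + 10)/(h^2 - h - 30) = (h + 2)/(h - 6)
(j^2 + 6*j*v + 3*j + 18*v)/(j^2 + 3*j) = (j + 6*v)/j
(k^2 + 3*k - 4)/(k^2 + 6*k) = (k^2 + 3*k - 4)/(k*(k + 6))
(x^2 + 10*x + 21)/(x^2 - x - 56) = (x + 3)/(x - 8)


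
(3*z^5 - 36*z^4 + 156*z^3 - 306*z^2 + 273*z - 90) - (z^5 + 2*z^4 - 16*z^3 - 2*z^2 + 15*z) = 2*z^5 - 38*z^4 + 172*z^3 - 304*z^2 + 258*z - 90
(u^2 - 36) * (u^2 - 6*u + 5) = u^4 - 6*u^3 - 31*u^2 + 216*u - 180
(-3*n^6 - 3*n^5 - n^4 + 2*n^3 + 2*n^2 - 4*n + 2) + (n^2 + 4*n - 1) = -3*n^6 - 3*n^5 - n^4 + 2*n^3 + 3*n^2 + 1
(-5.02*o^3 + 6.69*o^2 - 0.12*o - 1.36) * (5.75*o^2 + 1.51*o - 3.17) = -28.865*o^5 + 30.8873*o^4 + 25.3253*o^3 - 29.2085*o^2 - 1.6732*o + 4.3112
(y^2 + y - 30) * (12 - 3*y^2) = -3*y^4 - 3*y^3 + 102*y^2 + 12*y - 360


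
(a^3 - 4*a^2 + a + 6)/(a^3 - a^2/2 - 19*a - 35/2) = 2*(a^2 - 5*a + 6)/(2*a^2 - 3*a - 35)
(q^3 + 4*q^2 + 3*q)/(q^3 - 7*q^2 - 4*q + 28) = q*(q^2 + 4*q + 3)/(q^3 - 7*q^2 - 4*q + 28)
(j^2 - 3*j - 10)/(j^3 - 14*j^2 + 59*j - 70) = (j + 2)/(j^2 - 9*j + 14)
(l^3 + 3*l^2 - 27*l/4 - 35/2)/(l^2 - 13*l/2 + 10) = (l^2 + 11*l/2 + 7)/(l - 4)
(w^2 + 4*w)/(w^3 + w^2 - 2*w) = (w + 4)/(w^2 + w - 2)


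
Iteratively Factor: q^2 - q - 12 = (q + 3)*(q - 4)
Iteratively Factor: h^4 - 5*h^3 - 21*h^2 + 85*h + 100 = (h - 5)*(h^3 - 21*h - 20) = (h - 5)*(h + 4)*(h^2 - 4*h - 5) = (h - 5)*(h + 1)*(h + 4)*(h - 5)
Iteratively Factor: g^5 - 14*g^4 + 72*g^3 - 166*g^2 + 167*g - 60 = (g - 1)*(g^4 - 13*g^3 + 59*g^2 - 107*g + 60) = (g - 5)*(g - 1)*(g^3 - 8*g^2 + 19*g - 12) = (g - 5)*(g - 4)*(g - 1)*(g^2 - 4*g + 3) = (g - 5)*(g - 4)*(g - 1)^2*(g - 3)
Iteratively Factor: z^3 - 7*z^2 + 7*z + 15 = (z + 1)*(z^2 - 8*z + 15) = (z - 3)*(z + 1)*(z - 5)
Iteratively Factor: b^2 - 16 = (b + 4)*(b - 4)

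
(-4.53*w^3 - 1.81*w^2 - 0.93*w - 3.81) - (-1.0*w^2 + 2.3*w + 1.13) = -4.53*w^3 - 0.81*w^2 - 3.23*w - 4.94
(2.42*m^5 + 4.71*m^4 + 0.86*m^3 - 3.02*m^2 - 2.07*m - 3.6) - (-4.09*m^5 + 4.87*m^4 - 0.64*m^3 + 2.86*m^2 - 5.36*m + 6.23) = 6.51*m^5 - 0.16*m^4 + 1.5*m^3 - 5.88*m^2 + 3.29*m - 9.83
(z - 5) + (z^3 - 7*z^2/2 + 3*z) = z^3 - 7*z^2/2 + 4*z - 5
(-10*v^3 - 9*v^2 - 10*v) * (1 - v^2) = 10*v^5 + 9*v^4 - 9*v^2 - 10*v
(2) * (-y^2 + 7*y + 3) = -2*y^2 + 14*y + 6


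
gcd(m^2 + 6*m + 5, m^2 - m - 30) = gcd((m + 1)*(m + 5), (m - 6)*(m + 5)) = m + 5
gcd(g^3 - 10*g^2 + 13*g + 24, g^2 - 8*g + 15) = g - 3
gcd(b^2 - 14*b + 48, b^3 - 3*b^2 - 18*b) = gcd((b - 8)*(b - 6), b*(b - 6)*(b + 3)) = b - 6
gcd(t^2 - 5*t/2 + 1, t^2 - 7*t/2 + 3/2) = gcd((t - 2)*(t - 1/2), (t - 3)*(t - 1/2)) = t - 1/2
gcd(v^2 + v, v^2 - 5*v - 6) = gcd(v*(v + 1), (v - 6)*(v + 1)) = v + 1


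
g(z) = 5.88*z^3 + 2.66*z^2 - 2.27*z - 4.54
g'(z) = 17.64*z^2 + 5.32*z - 2.27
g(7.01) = 2135.76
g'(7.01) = 901.85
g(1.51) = 18.34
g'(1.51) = 45.98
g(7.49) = 2598.40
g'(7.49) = 1027.18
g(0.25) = -4.85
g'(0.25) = 0.16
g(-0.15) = -4.16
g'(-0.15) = -2.67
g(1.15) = 5.31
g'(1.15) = 27.18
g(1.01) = 1.94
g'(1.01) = 21.10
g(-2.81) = -107.62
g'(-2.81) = 122.07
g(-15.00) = -19216.99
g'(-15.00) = 3886.93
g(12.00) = 10511.90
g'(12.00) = 2601.73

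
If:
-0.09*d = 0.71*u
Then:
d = -7.88888888888889*u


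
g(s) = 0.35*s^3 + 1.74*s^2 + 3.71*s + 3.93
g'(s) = 1.05*s^2 + 3.48*s + 3.71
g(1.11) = 10.67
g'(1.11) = 8.87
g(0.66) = 7.24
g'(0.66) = 6.46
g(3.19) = 44.83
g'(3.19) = 25.50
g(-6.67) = -47.26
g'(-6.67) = 27.21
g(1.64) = 16.24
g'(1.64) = 12.24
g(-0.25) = 3.11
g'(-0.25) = 2.91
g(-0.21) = 3.22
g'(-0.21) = 3.03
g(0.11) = 4.36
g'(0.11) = 4.11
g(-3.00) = -0.99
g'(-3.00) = 2.72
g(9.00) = 433.41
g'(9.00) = 120.08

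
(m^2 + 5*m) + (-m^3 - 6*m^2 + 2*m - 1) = -m^3 - 5*m^2 + 7*m - 1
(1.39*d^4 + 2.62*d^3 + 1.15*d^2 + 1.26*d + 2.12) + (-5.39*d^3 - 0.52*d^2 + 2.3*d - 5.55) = 1.39*d^4 - 2.77*d^3 + 0.63*d^2 + 3.56*d - 3.43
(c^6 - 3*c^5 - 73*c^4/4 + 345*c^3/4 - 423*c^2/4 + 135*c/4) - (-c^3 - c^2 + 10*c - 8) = c^6 - 3*c^5 - 73*c^4/4 + 349*c^3/4 - 419*c^2/4 + 95*c/4 + 8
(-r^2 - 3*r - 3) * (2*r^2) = -2*r^4 - 6*r^3 - 6*r^2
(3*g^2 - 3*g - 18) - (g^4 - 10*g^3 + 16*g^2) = -g^4 + 10*g^3 - 13*g^2 - 3*g - 18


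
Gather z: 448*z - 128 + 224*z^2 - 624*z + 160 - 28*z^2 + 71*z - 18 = 196*z^2 - 105*z + 14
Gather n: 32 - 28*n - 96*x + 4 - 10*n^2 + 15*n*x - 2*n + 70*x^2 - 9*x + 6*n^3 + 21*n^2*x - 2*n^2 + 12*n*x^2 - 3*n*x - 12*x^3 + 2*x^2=6*n^3 + n^2*(21*x - 12) + n*(12*x^2 + 12*x - 30) - 12*x^3 + 72*x^2 - 105*x + 36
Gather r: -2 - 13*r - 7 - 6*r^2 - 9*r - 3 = -6*r^2 - 22*r - 12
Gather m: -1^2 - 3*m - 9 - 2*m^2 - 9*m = -2*m^2 - 12*m - 10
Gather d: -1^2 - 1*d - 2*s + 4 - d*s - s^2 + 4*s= d*(-s - 1) - s^2 + 2*s + 3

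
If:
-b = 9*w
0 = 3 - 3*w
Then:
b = -9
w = 1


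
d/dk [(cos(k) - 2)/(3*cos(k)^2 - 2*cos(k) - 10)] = (3*cos(k)^2 - 12*cos(k) + 14)*sin(k)/(3*sin(k)^2 + 2*cos(k) + 7)^2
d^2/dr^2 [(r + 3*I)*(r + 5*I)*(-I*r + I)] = -6*I*r + 16 + 2*I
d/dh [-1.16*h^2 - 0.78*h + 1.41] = -2.32*h - 0.78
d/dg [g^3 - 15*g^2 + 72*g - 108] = 3*g^2 - 30*g + 72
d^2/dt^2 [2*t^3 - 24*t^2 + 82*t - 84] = 12*t - 48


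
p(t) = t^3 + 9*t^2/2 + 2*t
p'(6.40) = 182.48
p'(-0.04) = 1.64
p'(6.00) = 164.00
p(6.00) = 390.00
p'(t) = 3*t^2 + 9*t + 2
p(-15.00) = -2392.50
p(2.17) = 35.75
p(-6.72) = -113.69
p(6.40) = 459.26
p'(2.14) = 35.00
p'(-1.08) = -4.22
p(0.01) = 0.02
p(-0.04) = -0.07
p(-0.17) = -0.21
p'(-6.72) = 77.00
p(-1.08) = 1.83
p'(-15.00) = 542.00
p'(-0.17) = 0.56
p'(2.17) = 35.66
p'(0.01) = 2.09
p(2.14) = 34.69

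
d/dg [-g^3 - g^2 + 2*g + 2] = -3*g^2 - 2*g + 2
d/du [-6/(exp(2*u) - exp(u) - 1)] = (12*exp(u) - 6)*exp(u)/(-exp(2*u) + exp(u) + 1)^2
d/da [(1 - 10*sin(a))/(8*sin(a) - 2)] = 3*cos(a)/(4*sin(a) - 1)^2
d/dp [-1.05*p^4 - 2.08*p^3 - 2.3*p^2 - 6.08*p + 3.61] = -4.2*p^3 - 6.24*p^2 - 4.6*p - 6.08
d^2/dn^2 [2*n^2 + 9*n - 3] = 4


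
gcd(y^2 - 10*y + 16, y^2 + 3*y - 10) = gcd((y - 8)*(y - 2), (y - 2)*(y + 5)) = y - 2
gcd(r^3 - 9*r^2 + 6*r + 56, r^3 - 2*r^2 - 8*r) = r^2 - 2*r - 8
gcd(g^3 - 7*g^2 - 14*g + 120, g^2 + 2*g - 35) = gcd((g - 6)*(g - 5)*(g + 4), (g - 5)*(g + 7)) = g - 5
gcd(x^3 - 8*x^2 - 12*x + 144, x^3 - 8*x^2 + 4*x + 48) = x - 6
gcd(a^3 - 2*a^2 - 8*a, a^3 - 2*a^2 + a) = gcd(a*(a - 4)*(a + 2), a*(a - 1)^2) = a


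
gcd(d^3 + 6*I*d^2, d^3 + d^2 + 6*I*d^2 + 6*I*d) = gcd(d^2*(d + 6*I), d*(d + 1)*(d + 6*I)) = d^2 + 6*I*d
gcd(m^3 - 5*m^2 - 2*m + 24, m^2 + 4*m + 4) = m + 2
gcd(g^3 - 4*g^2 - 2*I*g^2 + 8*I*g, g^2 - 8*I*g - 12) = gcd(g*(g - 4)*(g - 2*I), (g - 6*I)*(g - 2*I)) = g - 2*I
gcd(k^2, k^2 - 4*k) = k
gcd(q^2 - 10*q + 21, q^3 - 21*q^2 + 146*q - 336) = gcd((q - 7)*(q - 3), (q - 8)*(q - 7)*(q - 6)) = q - 7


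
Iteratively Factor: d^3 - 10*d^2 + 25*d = (d)*(d^2 - 10*d + 25) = d*(d - 5)*(d - 5)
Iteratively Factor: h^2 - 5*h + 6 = (h - 2)*(h - 3)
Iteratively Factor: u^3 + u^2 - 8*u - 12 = (u + 2)*(u^2 - u - 6) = (u + 2)^2*(u - 3)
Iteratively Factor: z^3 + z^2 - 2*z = (z + 2)*(z^2 - z) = (z - 1)*(z + 2)*(z)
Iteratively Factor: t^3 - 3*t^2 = (t)*(t^2 - 3*t) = t*(t - 3)*(t)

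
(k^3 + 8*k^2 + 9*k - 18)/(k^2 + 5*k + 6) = (k^2 + 5*k - 6)/(k + 2)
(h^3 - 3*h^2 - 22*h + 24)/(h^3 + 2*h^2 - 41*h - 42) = (h^2 + 3*h - 4)/(h^2 + 8*h + 7)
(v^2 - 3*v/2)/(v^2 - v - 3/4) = 2*v/(2*v + 1)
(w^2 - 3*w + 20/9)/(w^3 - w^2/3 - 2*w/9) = (-9*w^2 + 27*w - 20)/(w*(-9*w^2 + 3*w + 2))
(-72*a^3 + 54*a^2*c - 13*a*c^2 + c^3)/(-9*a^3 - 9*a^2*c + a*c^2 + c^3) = (24*a^2 - 10*a*c + c^2)/(3*a^2 + 4*a*c + c^2)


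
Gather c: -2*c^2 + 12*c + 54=-2*c^2 + 12*c + 54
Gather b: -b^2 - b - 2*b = -b^2 - 3*b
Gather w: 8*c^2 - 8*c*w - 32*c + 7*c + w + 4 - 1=8*c^2 - 25*c + w*(1 - 8*c) + 3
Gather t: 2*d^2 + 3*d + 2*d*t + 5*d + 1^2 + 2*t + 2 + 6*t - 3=2*d^2 + 8*d + t*(2*d + 8)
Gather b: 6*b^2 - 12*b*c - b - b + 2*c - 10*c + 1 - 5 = 6*b^2 + b*(-12*c - 2) - 8*c - 4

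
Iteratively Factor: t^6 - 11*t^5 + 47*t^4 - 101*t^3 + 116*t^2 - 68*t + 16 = (t - 1)*(t^5 - 10*t^4 + 37*t^3 - 64*t^2 + 52*t - 16) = (t - 1)^2*(t^4 - 9*t^3 + 28*t^2 - 36*t + 16) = (t - 4)*(t - 1)^2*(t^3 - 5*t^2 + 8*t - 4) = (t - 4)*(t - 1)^3*(t^2 - 4*t + 4) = (t - 4)*(t - 2)*(t - 1)^3*(t - 2)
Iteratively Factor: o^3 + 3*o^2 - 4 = (o + 2)*(o^2 + o - 2) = (o + 2)^2*(o - 1)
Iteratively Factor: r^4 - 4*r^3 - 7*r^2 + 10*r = (r - 1)*(r^3 - 3*r^2 - 10*r) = r*(r - 1)*(r^2 - 3*r - 10) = r*(r - 1)*(r + 2)*(r - 5)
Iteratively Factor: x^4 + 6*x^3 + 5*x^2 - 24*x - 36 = (x + 3)*(x^3 + 3*x^2 - 4*x - 12) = (x + 3)^2*(x^2 - 4) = (x - 2)*(x + 3)^2*(x + 2)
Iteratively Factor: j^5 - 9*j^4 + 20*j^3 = (j - 5)*(j^4 - 4*j^3) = j*(j - 5)*(j^3 - 4*j^2) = j^2*(j - 5)*(j^2 - 4*j) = j^3*(j - 5)*(j - 4)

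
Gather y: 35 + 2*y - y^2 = -y^2 + 2*y + 35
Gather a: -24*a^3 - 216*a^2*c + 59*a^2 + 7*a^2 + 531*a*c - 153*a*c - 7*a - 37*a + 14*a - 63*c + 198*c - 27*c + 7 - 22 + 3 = -24*a^3 + a^2*(66 - 216*c) + a*(378*c - 30) + 108*c - 12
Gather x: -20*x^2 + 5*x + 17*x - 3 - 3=-20*x^2 + 22*x - 6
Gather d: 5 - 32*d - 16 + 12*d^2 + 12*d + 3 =12*d^2 - 20*d - 8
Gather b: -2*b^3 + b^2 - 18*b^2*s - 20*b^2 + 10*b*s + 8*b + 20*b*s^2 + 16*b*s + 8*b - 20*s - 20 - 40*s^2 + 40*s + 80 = -2*b^3 + b^2*(-18*s - 19) + b*(20*s^2 + 26*s + 16) - 40*s^2 + 20*s + 60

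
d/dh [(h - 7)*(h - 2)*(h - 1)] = 3*h^2 - 20*h + 23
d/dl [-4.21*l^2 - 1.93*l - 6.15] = -8.42*l - 1.93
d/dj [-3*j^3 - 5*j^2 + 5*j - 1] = -9*j^2 - 10*j + 5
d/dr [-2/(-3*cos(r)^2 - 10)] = 24*sin(2*r)/(3*cos(2*r) + 23)^2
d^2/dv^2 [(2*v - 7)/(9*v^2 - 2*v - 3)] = 2*((67 - 54*v)*(-9*v^2 + 2*v + 3) - 4*(2*v - 7)*(9*v - 1)^2)/(-9*v^2 + 2*v + 3)^3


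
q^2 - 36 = (q - 6)*(q + 6)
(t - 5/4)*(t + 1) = t^2 - t/4 - 5/4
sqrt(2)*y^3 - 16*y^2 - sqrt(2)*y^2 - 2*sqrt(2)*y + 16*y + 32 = (y - 2)*(y - 8*sqrt(2))*(sqrt(2)*y + sqrt(2))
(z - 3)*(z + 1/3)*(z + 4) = z^3 + 4*z^2/3 - 35*z/3 - 4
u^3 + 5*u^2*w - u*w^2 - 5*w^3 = (u - w)*(u + w)*(u + 5*w)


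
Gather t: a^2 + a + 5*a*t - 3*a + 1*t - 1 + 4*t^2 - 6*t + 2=a^2 - 2*a + 4*t^2 + t*(5*a - 5) + 1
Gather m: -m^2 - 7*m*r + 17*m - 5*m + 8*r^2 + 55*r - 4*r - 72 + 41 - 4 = -m^2 + m*(12 - 7*r) + 8*r^2 + 51*r - 35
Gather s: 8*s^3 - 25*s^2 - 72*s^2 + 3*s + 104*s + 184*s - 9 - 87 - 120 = 8*s^3 - 97*s^2 + 291*s - 216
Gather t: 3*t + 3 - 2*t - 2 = t + 1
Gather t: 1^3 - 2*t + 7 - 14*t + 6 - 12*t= 14 - 28*t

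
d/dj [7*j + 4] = 7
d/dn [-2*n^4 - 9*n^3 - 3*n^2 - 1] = n*(-8*n^2 - 27*n - 6)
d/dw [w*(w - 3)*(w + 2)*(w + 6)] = 4*w^3 + 15*w^2 - 24*w - 36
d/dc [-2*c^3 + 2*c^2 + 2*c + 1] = -6*c^2 + 4*c + 2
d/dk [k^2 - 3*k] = 2*k - 3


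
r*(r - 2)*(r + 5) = r^3 + 3*r^2 - 10*r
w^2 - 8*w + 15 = (w - 5)*(w - 3)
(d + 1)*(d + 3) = d^2 + 4*d + 3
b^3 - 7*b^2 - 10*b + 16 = (b - 8)*(b - 1)*(b + 2)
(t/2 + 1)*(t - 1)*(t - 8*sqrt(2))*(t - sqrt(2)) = t^4/2 - 9*sqrt(2)*t^3/2 + t^3/2 - 9*sqrt(2)*t^2/2 + 7*t^2 + 8*t + 9*sqrt(2)*t - 16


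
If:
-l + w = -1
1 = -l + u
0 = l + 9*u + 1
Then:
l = -1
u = 0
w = -2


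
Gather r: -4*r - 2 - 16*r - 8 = -20*r - 10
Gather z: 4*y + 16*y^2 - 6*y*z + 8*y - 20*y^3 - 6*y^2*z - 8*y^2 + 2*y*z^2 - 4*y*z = -20*y^3 + 8*y^2 + 2*y*z^2 + 12*y + z*(-6*y^2 - 10*y)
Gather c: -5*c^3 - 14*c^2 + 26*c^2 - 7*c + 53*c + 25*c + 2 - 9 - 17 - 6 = -5*c^3 + 12*c^2 + 71*c - 30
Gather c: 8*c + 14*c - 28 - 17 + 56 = 22*c + 11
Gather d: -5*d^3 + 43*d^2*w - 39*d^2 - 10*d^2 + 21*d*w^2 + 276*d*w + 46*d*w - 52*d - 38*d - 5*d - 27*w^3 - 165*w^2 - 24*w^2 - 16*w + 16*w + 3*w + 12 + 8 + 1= -5*d^3 + d^2*(43*w - 49) + d*(21*w^2 + 322*w - 95) - 27*w^3 - 189*w^2 + 3*w + 21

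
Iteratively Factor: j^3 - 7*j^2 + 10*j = (j)*(j^2 - 7*j + 10) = j*(j - 5)*(j - 2)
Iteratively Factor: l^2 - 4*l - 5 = (l + 1)*(l - 5)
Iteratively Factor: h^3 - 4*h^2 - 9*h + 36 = (h - 3)*(h^2 - h - 12) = (h - 3)*(h + 3)*(h - 4)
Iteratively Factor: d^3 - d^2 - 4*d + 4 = (d + 2)*(d^2 - 3*d + 2) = (d - 1)*(d + 2)*(d - 2)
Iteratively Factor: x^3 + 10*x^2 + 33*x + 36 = (x + 3)*(x^2 + 7*x + 12) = (x + 3)*(x + 4)*(x + 3)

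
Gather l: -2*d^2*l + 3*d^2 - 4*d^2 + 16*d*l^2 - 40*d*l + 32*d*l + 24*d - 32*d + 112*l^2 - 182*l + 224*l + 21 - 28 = -d^2 - 8*d + l^2*(16*d + 112) + l*(-2*d^2 - 8*d + 42) - 7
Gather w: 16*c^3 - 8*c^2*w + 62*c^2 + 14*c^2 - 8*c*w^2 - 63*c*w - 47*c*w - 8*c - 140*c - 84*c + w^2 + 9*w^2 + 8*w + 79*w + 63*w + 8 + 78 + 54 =16*c^3 + 76*c^2 - 232*c + w^2*(10 - 8*c) + w*(-8*c^2 - 110*c + 150) + 140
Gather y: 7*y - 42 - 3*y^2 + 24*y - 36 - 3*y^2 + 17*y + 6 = -6*y^2 + 48*y - 72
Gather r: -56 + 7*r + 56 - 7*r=0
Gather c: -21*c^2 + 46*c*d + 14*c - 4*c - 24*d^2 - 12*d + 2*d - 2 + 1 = -21*c^2 + c*(46*d + 10) - 24*d^2 - 10*d - 1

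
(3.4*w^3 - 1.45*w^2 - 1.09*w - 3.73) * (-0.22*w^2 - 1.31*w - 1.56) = -0.748*w^5 - 4.135*w^4 - 3.1647*w^3 + 4.5105*w^2 + 6.5867*w + 5.8188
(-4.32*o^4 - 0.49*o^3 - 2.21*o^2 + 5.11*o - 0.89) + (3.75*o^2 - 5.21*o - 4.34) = -4.32*o^4 - 0.49*o^3 + 1.54*o^2 - 0.0999999999999996*o - 5.23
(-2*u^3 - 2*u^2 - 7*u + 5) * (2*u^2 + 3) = -4*u^5 - 4*u^4 - 20*u^3 + 4*u^2 - 21*u + 15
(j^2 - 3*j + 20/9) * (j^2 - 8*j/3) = j^4 - 17*j^3/3 + 92*j^2/9 - 160*j/27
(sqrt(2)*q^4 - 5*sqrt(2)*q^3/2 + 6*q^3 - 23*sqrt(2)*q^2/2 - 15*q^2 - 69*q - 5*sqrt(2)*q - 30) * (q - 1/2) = sqrt(2)*q^5 - 3*sqrt(2)*q^4 + 6*q^4 - 18*q^3 - 41*sqrt(2)*q^3/4 - 123*q^2/2 + 3*sqrt(2)*q^2/4 + 5*sqrt(2)*q/2 + 9*q/2 + 15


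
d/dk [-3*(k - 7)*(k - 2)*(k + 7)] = -9*k^2 + 12*k + 147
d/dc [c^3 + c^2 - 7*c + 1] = 3*c^2 + 2*c - 7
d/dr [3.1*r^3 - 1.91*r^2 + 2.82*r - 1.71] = 9.3*r^2 - 3.82*r + 2.82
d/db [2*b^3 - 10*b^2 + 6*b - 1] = 6*b^2 - 20*b + 6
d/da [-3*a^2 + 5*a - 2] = 5 - 6*a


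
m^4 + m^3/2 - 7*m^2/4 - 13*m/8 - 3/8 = (m - 3/2)*(m + 1/2)^2*(m + 1)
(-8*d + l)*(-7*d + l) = 56*d^2 - 15*d*l + l^2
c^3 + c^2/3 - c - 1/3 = (c - 1)*(c + 1/3)*(c + 1)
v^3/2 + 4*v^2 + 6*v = v*(v/2 + 1)*(v + 6)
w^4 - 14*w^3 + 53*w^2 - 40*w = w*(w - 8)*(w - 5)*(w - 1)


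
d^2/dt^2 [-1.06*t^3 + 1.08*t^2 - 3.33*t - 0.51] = 2.16 - 6.36*t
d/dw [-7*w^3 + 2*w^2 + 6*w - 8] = -21*w^2 + 4*w + 6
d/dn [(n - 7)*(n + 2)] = 2*n - 5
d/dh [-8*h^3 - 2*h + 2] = -24*h^2 - 2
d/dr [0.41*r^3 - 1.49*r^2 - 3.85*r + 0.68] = 1.23*r^2 - 2.98*r - 3.85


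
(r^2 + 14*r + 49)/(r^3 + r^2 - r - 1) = (r^2 + 14*r + 49)/(r^3 + r^2 - r - 1)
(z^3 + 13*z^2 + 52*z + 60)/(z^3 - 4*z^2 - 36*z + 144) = (z^2 + 7*z + 10)/(z^2 - 10*z + 24)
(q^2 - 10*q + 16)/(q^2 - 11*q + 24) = (q - 2)/(q - 3)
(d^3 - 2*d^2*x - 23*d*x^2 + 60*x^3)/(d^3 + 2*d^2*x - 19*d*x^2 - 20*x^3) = (d - 3*x)/(d + x)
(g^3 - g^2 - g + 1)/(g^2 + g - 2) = (g^2 - 1)/(g + 2)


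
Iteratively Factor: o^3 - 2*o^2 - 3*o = (o)*(o^2 - 2*o - 3) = o*(o - 3)*(o + 1)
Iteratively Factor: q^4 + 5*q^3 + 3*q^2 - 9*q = (q)*(q^3 + 5*q^2 + 3*q - 9) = q*(q - 1)*(q^2 + 6*q + 9) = q*(q - 1)*(q + 3)*(q + 3)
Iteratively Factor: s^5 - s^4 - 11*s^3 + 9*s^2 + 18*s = (s + 3)*(s^4 - 4*s^3 + s^2 + 6*s) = (s + 1)*(s + 3)*(s^3 - 5*s^2 + 6*s) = (s - 2)*(s + 1)*(s + 3)*(s^2 - 3*s) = (s - 3)*(s - 2)*(s + 1)*(s + 3)*(s)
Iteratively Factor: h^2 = (h)*(h)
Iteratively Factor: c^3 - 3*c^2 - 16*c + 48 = (c - 3)*(c^2 - 16) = (c - 4)*(c - 3)*(c + 4)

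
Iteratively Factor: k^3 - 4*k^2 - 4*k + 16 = (k - 2)*(k^2 - 2*k - 8) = (k - 4)*(k - 2)*(k + 2)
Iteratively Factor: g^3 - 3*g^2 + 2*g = (g)*(g^2 - 3*g + 2) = g*(g - 1)*(g - 2)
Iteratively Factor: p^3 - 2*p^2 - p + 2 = (p - 2)*(p^2 - 1) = (p - 2)*(p - 1)*(p + 1)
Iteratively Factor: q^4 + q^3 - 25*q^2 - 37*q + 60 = (q - 1)*(q^3 + 2*q^2 - 23*q - 60) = (q - 5)*(q - 1)*(q^2 + 7*q + 12) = (q - 5)*(q - 1)*(q + 4)*(q + 3)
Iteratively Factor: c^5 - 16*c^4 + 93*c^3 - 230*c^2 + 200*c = (c)*(c^4 - 16*c^3 + 93*c^2 - 230*c + 200) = c*(c - 5)*(c^3 - 11*c^2 + 38*c - 40) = c*(c - 5)*(c - 2)*(c^2 - 9*c + 20) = c*(c - 5)*(c - 4)*(c - 2)*(c - 5)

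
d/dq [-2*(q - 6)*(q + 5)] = 2 - 4*q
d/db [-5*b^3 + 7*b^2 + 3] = b*(14 - 15*b)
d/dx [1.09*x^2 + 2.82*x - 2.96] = 2.18*x + 2.82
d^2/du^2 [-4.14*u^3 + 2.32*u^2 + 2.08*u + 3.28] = 4.64 - 24.84*u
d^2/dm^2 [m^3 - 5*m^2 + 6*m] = 6*m - 10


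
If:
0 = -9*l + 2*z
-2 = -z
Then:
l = 4/9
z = 2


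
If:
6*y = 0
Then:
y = 0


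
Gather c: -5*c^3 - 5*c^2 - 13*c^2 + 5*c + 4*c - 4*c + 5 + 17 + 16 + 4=-5*c^3 - 18*c^2 + 5*c + 42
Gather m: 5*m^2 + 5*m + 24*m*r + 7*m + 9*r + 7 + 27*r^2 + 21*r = 5*m^2 + m*(24*r + 12) + 27*r^2 + 30*r + 7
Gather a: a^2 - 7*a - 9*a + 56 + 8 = a^2 - 16*a + 64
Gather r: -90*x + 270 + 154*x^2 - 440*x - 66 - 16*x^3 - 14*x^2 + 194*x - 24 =-16*x^3 + 140*x^2 - 336*x + 180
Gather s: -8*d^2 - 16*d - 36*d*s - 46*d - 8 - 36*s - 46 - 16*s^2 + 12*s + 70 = -8*d^2 - 62*d - 16*s^2 + s*(-36*d - 24) + 16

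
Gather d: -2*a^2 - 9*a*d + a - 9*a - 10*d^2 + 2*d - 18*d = -2*a^2 - 8*a - 10*d^2 + d*(-9*a - 16)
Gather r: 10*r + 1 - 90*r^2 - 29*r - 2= -90*r^2 - 19*r - 1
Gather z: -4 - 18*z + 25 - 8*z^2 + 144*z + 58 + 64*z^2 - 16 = 56*z^2 + 126*z + 63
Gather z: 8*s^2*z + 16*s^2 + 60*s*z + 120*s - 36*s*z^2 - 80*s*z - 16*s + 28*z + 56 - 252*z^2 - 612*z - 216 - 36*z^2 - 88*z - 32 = 16*s^2 + 104*s + z^2*(-36*s - 288) + z*(8*s^2 - 20*s - 672) - 192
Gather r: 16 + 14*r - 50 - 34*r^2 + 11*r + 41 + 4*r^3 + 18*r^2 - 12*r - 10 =4*r^3 - 16*r^2 + 13*r - 3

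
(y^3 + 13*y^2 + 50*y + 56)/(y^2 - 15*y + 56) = (y^3 + 13*y^2 + 50*y + 56)/(y^2 - 15*y + 56)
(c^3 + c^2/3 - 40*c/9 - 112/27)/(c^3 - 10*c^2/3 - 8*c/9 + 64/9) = (9*c^2 - 9*c - 28)/(3*(3*c^2 - 14*c + 16))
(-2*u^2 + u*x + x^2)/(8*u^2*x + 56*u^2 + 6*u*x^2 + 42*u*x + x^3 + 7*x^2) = (-u + x)/(4*u*x + 28*u + x^2 + 7*x)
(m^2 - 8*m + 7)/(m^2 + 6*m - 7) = (m - 7)/(m + 7)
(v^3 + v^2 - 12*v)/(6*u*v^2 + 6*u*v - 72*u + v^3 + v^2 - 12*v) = v/(6*u + v)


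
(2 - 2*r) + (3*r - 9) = r - 7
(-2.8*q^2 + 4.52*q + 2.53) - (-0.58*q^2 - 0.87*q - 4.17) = -2.22*q^2 + 5.39*q + 6.7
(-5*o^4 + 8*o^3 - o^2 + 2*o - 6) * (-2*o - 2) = 10*o^5 - 6*o^4 - 14*o^3 - 2*o^2 + 8*o + 12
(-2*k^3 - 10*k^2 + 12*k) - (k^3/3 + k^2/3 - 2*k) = -7*k^3/3 - 31*k^2/3 + 14*k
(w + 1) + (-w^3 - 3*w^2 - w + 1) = -w^3 - 3*w^2 + 2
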